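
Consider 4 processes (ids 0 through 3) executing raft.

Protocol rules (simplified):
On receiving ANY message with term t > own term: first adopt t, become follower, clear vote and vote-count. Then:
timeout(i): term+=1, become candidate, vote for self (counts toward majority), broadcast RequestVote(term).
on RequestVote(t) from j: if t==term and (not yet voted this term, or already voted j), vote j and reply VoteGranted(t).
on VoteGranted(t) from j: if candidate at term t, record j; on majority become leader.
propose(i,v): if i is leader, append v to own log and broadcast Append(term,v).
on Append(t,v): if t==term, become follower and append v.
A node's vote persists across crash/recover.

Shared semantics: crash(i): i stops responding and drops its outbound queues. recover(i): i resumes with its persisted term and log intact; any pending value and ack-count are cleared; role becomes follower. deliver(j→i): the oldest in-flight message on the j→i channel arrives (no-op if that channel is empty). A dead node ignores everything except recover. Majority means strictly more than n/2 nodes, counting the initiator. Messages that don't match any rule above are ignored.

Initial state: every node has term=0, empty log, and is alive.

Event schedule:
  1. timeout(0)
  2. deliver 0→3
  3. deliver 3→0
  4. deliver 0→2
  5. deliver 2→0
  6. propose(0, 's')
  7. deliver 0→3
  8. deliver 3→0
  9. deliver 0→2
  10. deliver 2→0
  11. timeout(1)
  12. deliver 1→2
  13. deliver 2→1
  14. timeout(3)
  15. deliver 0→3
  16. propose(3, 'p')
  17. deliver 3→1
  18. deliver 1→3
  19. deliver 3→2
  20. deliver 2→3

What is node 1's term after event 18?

[1] timeout(0) → N0(cand t1 [-])
[2] deliver 0→3 → N3(foll t1 [-])
[3] deliver 3→0 → ∅
[4] deliver 0→2 → N2(foll t1 [-])
[5] deliver 2→0 → N0(lead t1 [-])
[6] propose(0,'s') → N0(lead t1 [s])
[7] deliver 0→3 → N3(foll t1 [s])
[8] deliver 3→0 → ∅
[9] deliver 0→2 → N2(foll t1 [s])
[10] deliver 2→0 → ∅
[11] timeout(1) → N1(cand t1 [-])
[12] deliver 1→2 → ∅
[13] deliver 2→1 → ∅
[14] timeout(3) → N3(cand t2 [s])
[15] deliver 0→3 → ∅
[16] propose(3,'p') → ∅
[17] deliver 3→1 → N1(foll t2 [-])
[18] deliver 1→3 → ∅

2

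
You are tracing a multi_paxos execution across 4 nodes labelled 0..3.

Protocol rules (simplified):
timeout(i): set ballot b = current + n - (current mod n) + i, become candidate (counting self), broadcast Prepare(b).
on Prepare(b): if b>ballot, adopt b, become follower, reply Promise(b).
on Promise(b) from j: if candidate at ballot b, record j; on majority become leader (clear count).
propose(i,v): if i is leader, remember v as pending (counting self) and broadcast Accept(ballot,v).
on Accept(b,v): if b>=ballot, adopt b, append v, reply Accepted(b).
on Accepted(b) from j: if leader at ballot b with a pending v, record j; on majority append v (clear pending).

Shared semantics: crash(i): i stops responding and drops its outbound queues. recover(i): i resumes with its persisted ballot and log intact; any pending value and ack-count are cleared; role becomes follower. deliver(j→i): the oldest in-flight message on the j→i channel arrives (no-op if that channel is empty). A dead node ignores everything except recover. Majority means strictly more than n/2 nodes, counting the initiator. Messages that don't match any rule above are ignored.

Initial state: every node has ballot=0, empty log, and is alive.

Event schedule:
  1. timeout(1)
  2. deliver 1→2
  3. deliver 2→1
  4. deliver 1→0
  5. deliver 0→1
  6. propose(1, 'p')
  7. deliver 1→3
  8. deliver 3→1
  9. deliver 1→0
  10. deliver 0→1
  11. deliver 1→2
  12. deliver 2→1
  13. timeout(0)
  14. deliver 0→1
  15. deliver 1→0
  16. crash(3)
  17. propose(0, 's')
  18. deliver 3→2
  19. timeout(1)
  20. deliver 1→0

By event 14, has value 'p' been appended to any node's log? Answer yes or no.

yes

e1 timeout(1): 1[cand,b=5,-]
e2 deliver 1→2: 2[foll,b=5,-]
e3 deliver 2→1: ·
e4 deliver 1→0: 0[foll,b=5,-]
e5 deliver 0→1: 1[lead,b=5,-]
e6 propose(1,'p'): ·
e7 deliver 1→3: 3[foll,b=5,-]
e8 deliver 3→1: ·
e9 deliver 1→0: 0[foll,b=5,p]
e10 deliver 0→1: ·
e11 deliver 1→2: 2[foll,b=5,p]
e12 deliver 2→1: 1[lead,b=5,p]
e13 timeout(0): 0[cand,b=8,p]
e14 deliver 0→1: 1[foll,b=8,p]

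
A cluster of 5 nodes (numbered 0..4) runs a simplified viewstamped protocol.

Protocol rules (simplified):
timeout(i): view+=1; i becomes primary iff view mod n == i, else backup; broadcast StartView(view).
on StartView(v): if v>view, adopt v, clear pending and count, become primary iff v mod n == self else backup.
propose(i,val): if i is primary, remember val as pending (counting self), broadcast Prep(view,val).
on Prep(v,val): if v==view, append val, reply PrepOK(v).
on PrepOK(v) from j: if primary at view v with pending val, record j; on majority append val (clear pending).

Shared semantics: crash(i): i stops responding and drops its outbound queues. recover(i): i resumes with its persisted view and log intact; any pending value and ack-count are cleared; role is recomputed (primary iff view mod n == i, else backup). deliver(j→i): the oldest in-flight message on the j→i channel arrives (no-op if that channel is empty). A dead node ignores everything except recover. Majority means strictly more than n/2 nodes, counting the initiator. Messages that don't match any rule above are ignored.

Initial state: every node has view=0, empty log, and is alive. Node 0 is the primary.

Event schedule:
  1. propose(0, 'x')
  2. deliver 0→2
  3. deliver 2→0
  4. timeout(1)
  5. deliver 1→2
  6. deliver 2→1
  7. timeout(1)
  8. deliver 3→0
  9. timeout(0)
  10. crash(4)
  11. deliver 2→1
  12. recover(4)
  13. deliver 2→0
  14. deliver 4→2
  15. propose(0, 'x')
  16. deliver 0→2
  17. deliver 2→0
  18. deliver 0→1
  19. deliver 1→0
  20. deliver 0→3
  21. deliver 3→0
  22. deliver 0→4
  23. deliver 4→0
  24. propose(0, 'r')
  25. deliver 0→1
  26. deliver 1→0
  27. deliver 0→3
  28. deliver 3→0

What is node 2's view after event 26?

1

after 1 — propose(0,'x'): ·
after 2 — deliver 0→2: n2:back/v0/[x]
after 3 — deliver 2→0: ·
after 4 — timeout(1): n1:prim/v1/[-]
after 5 — deliver 1→2: n2:back/v1/[x]
after 6 — deliver 2→1: ·
after 7 — timeout(1): n1:back/v2/[-]
after 8 — deliver 3→0: ·
after 9 — timeout(0): n0:back/v1/[-]
after 10 — crash(4): n4:✗back/v0/[-]
after 11 — deliver 2→1: ·
after 12 — recover(4): n4:back/v0/[-]
after 13 — deliver 2→0: ·
after 14 — deliver 4→2: ·
after 15 — propose(0,'x'): ·
after 16 — deliver 0→2: ·
after 17 — deliver 2→0: ·
after 18 — deliver 0→1: ·
after 19 — deliver 1→0: ·
after 20 — deliver 0→3: n3:back/v0/[x]
after 21 — deliver 3→0: ·
after 22 — deliver 0→4: n4:back/v0/[x]
after 23 — deliver 4→0: ·
after 24 — propose(0,'r'): ·
after 25 — deliver 0→1: ·
after 26 — deliver 1→0: n0:back/v2/[-]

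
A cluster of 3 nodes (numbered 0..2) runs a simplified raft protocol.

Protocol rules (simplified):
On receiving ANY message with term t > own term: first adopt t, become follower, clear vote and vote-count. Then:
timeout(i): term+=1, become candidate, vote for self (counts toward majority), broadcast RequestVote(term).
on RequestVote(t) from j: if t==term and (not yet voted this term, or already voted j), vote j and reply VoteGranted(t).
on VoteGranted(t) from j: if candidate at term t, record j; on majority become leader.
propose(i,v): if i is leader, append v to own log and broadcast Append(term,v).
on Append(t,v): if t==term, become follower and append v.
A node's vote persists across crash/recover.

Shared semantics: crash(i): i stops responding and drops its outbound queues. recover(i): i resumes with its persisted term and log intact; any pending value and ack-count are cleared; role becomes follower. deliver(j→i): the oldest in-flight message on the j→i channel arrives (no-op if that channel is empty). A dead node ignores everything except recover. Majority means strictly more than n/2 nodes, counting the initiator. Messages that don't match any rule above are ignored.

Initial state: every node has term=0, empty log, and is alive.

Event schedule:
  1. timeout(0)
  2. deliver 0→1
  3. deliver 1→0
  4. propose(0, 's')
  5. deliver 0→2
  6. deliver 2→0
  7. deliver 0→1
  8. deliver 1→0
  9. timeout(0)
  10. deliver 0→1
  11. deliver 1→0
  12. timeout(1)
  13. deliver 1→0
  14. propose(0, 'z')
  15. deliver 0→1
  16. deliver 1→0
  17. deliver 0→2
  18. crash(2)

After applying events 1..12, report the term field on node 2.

1. timeout(0):  <0:cand t1 ->
2. deliver 0→1:  <1:foll t1 ->
3. deliver 1→0:  <0:lead t1 ->
4. propose(0,'s'):  <0:lead t1 s>
5. deliver 0→2:  <2:foll t1 ->
6. deliver 2→0:  nop
7. deliver 0→1:  <1:foll t1 s>
8. deliver 1→0:  nop
9. timeout(0):  <0:cand t2 s>
10. deliver 0→1:  <1:foll t2 s>
11. deliver 1→0:  <0:lead t2 s>
12. timeout(1):  <1:cand t3 s>

1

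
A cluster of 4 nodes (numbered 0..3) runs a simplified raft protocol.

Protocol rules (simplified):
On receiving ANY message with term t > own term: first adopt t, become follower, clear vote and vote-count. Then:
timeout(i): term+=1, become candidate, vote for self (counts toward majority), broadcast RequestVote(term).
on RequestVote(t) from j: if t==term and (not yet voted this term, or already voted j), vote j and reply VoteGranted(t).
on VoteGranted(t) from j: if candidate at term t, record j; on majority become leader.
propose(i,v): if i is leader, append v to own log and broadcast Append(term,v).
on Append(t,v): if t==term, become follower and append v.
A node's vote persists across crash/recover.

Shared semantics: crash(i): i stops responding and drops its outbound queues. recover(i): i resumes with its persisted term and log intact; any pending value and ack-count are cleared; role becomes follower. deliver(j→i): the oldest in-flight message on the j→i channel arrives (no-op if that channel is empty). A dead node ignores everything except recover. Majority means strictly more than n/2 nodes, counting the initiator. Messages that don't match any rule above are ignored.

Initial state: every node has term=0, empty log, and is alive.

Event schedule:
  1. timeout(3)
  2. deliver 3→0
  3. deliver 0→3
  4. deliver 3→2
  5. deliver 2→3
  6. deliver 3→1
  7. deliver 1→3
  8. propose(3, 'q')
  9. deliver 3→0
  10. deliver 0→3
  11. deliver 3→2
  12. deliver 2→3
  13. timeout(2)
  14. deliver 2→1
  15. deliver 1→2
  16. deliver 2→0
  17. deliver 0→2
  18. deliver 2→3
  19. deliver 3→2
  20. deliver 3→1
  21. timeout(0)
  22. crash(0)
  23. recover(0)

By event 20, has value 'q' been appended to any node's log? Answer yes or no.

1. timeout(3):  <3:cand t1 ->
2. deliver 3→0:  <0:foll t1 ->
3. deliver 0→3:  nop
4. deliver 3→2:  <2:foll t1 ->
5. deliver 2→3:  <3:lead t1 ->
6. deliver 3→1:  <1:foll t1 ->
7. deliver 1→3:  nop
8. propose(3,'q'):  <3:lead t1 q>
9. deliver 3→0:  <0:foll t1 q>
10. deliver 0→3:  nop
11. deliver 3→2:  <2:foll t1 q>
12. deliver 2→3:  nop
13. timeout(2):  <2:cand t2 q>
14. deliver 2→1:  <1:foll t2 ->
15. deliver 1→2:  nop
16. deliver 2→0:  <0:foll t2 q>
17. deliver 0→2:  <2:lead t2 q>
18. deliver 2→3:  <3:foll t2 q>
19. deliver 3→2:  nop
20. deliver 3→1:  nop

yes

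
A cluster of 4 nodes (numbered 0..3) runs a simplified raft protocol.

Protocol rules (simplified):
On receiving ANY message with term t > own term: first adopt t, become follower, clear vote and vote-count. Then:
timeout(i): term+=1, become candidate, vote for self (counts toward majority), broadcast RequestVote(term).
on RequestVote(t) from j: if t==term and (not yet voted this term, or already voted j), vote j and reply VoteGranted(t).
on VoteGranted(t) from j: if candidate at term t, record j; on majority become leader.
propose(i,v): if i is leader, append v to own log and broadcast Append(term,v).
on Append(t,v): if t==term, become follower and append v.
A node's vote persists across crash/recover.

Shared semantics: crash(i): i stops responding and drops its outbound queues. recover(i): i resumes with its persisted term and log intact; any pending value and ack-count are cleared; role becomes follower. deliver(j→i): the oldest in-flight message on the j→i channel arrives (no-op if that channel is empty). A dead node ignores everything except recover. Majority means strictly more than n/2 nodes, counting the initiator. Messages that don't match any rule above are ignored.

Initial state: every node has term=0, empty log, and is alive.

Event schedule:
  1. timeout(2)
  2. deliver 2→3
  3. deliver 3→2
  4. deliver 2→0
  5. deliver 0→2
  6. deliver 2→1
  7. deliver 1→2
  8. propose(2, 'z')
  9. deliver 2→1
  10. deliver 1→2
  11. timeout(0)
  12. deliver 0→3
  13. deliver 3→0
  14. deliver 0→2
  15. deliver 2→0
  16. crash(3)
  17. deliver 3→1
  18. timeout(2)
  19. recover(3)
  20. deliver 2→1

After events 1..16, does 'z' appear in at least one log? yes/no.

after 1 — timeout(2): n2:cand/t1/[-]
after 2 — deliver 2→3: n3:foll/t1/[-]
after 3 — deliver 3→2: ·
after 4 — deliver 2→0: n0:foll/t1/[-]
after 5 — deliver 0→2: n2:lead/t1/[-]
after 6 — deliver 2→1: n1:foll/t1/[-]
after 7 — deliver 1→2: ·
after 8 — propose(2,'z'): n2:lead/t1/[z]
after 9 — deliver 2→1: n1:foll/t1/[z]
after 10 — deliver 1→2: ·
after 11 — timeout(0): n0:cand/t2/[-]
after 12 — deliver 0→3: n3:foll/t2/[-]
after 13 — deliver 3→0: ·
after 14 — deliver 0→2: n2:foll/t2/[z]
after 15 — deliver 2→0: ·
after 16 — crash(3): n3:✗foll/t2/[-]

yes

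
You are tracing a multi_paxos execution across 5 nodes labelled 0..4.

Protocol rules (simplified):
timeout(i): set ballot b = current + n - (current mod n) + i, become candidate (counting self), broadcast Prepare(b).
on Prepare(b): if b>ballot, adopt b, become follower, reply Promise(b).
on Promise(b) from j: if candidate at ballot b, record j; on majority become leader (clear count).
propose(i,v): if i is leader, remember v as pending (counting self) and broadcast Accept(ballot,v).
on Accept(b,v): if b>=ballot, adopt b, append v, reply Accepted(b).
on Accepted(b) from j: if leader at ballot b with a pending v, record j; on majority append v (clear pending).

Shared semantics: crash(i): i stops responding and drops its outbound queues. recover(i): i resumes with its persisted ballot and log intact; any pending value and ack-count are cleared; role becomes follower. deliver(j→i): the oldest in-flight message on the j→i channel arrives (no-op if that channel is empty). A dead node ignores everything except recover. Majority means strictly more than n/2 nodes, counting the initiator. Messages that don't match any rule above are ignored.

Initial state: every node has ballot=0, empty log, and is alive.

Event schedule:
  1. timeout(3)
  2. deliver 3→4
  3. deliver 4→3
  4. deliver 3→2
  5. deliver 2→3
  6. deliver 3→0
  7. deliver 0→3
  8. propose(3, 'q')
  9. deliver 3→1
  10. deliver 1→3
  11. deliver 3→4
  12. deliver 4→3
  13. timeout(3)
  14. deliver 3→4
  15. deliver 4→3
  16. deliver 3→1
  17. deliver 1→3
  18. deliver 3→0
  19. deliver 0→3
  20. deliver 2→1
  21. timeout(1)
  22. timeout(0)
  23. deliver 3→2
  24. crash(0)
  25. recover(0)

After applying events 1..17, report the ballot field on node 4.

e1 timeout(3): 3[cand,b=8,-]
e2 deliver 3→4: 4[foll,b=8,-]
e3 deliver 4→3: ·
e4 deliver 3→2: 2[foll,b=8,-]
e5 deliver 2→3: 3[lead,b=8,-]
e6 deliver 3→0: 0[foll,b=8,-]
e7 deliver 0→3: ·
e8 propose(3,'q'): ·
e9 deliver 3→1: 1[foll,b=8,-]
e10 deliver 1→3: ·
e11 deliver 3→4: 4[foll,b=8,q]
e12 deliver 4→3: ·
e13 timeout(3): 3[cand,b=13,-]
e14 deliver 3→4: 4[foll,b=13,q]
e15 deliver 4→3: ·
e16 deliver 3→1: 1[foll,b=8,q]
e17 deliver 1→3: ·

13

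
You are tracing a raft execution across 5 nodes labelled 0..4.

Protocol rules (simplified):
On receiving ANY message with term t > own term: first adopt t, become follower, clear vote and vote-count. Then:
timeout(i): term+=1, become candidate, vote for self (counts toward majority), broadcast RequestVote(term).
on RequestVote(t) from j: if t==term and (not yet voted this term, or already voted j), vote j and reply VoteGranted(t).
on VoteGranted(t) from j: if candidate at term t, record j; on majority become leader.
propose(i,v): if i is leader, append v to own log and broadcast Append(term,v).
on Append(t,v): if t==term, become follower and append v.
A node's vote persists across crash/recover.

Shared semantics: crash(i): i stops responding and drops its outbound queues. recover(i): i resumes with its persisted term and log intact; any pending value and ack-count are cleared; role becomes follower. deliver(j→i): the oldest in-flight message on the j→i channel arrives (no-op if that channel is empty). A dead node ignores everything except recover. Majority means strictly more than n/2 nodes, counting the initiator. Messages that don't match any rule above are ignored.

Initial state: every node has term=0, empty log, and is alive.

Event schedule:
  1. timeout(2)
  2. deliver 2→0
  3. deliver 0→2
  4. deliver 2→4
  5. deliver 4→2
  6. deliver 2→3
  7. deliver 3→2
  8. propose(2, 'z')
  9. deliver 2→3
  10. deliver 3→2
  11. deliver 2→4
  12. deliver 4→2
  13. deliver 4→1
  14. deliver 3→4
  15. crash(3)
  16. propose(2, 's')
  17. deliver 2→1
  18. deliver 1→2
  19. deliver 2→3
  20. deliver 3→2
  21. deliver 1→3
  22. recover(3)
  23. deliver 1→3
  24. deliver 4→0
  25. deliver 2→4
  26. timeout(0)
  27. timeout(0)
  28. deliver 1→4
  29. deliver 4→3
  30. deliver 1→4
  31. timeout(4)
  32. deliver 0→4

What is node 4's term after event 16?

1. timeout(2):  <2:cand t1 ->
2. deliver 2→0:  <0:foll t1 ->
3. deliver 0→2:  nop
4. deliver 2→4:  <4:foll t1 ->
5. deliver 4→2:  <2:lead t1 ->
6. deliver 2→3:  <3:foll t1 ->
7. deliver 3→2:  nop
8. propose(2,'z'):  <2:lead t1 z>
9. deliver 2→3:  <3:foll t1 z>
10. deliver 3→2:  nop
11. deliver 2→4:  <4:foll t1 z>
12. deliver 4→2:  nop
13. deliver 4→1:  nop
14. deliver 3→4:  nop
15. crash(3):  <3:✗foll t1 z>
16. propose(2,'s'):  <2:lead t1 z,s>

1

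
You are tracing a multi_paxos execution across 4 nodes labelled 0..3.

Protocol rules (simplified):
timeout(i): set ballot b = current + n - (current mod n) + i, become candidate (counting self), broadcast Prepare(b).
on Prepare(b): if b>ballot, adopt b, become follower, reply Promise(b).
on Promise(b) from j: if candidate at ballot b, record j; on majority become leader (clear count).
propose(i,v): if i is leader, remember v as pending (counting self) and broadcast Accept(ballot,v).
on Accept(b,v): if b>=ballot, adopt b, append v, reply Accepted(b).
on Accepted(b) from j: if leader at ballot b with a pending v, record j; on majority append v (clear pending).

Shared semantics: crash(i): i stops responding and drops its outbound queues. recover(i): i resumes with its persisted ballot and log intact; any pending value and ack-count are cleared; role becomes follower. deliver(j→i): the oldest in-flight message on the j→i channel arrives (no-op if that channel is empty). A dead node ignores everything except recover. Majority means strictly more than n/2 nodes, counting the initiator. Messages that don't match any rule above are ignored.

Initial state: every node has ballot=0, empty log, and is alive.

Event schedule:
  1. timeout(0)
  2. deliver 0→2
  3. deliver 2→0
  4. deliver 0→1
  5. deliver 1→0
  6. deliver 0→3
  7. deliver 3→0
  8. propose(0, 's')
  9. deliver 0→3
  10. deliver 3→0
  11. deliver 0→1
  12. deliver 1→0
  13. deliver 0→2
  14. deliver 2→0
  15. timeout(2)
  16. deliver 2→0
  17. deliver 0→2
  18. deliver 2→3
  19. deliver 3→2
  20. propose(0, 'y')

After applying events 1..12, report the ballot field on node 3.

1. timeout(0):  <0:cand b4 ->
2. deliver 0→2:  <2:foll b4 ->
3. deliver 2→0:  nop
4. deliver 0→1:  <1:foll b4 ->
5. deliver 1→0:  <0:lead b4 ->
6. deliver 0→3:  <3:foll b4 ->
7. deliver 3→0:  nop
8. propose(0,'s'):  nop
9. deliver 0→3:  <3:foll b4 s>
10. deliver 3→0:  nop
11. deliver 0→1:  <1:foll b4 s>
12. deliver 1→0:  <0:lead b4 s>

4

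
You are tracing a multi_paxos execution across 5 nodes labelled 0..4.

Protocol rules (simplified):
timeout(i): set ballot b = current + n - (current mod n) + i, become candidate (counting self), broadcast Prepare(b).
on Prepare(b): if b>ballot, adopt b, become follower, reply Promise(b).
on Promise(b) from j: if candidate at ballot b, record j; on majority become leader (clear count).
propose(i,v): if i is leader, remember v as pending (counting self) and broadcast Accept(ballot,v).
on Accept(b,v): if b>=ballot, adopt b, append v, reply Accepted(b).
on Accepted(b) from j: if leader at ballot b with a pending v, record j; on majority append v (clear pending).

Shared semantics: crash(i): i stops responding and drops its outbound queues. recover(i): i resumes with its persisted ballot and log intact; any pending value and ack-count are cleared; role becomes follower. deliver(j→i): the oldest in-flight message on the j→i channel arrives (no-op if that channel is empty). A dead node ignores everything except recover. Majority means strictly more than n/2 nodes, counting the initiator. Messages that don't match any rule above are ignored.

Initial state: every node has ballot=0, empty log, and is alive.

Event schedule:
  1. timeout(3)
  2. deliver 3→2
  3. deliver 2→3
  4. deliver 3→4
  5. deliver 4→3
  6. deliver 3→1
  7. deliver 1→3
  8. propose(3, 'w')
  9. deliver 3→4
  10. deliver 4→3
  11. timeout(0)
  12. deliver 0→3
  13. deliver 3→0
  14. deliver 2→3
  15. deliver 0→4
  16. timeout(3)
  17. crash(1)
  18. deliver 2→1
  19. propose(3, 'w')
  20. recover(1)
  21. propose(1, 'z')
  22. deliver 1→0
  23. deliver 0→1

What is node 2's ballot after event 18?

8

[1] timeout(3) → N3(cand b8 [-])
[2] deliver 3→2 → N2(foll b8 [-])
[3] deliver 2→3 → ∅
[4] deliver 3→4 → N4(foll b8 [-])
[5] deliver 4→3 → N3(lead b8 [-])
[6] deliver 3→1 → N1(foll b8 [-])
[7] deliver 1→3 → ∅
[8] propose(3,'w') → ∅
[9] deliver 3→4 → N4(foll b8 [w])
[10] deliver 4→3 → ∅
[11] timeout(0) → N0(cand b5 [-])
[12] deliver 0→3 → ∅
[13] deliver 3→0 → N0(foll b8 [-])
[14] deliver 2→3 → ∅
[15] deliver 0→4 → ∅
[16] timeout(3) → N3(cand b13 [-])
[17] crash(1) → N1(✗foll b8 [-])
[18] deliver 2→1 → ∅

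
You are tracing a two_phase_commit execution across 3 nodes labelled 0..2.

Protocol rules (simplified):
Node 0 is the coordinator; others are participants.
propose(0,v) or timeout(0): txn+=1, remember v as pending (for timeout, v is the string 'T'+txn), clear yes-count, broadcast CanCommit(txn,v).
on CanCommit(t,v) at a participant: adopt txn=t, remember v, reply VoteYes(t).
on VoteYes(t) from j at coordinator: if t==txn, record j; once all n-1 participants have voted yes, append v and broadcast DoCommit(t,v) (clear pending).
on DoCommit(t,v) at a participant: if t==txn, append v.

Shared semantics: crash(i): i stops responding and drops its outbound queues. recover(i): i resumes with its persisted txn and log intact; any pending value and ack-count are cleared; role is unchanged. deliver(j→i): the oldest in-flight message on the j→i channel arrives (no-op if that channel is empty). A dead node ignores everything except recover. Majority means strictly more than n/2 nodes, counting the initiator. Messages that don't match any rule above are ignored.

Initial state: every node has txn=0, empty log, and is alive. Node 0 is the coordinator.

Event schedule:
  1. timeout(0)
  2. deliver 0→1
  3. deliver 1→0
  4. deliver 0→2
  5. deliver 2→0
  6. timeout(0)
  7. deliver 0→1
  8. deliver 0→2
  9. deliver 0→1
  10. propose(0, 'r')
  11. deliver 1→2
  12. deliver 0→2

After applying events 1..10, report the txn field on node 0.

e1 timeout(0): 0[coor,t=1,-]
e2 deliver 0→1: 1[part,t=1,-]
e3 deliver 1→0: ·
e4 deliver 0→2: 2[part,t=1,-]
e5 deliver 2→0: 0[coor,t=1,T1]
e6 timeout(0): 0[coor,t=2,T1]
e7 deliver 0→1: 1[part,t=1,T1]
e8 deliver 0→2: 2[part,t=1,T1]
e9 deliver 0→1: 1[part,t=2,T1]
e10 propose(0,'r'): 0[coor,t=3,T1]

3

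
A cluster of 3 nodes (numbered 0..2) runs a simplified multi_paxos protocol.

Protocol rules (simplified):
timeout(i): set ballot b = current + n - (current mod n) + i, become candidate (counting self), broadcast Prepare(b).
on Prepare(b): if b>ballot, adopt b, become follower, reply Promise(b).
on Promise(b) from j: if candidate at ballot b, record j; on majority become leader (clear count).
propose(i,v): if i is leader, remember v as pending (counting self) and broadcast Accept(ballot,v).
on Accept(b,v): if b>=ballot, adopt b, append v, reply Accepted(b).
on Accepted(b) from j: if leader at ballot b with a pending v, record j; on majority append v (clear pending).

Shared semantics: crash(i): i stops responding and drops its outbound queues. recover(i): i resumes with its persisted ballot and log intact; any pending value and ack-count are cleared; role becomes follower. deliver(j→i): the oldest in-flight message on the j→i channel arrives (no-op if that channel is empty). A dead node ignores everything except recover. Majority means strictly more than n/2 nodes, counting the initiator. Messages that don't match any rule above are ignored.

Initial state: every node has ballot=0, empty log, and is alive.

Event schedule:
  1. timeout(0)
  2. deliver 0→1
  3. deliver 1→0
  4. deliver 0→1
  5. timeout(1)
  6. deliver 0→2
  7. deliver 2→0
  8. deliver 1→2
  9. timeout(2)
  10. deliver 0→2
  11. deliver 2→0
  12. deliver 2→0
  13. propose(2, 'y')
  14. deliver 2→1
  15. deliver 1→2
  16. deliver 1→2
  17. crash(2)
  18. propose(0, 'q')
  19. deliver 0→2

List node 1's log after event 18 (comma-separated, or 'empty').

empty

1. timeout(0):  <0:cand b3 ->
2. deliver 0→1:  <1:foll b3 ->
3. deliver 1→0:  <0:lead b3 ->
4. deliver 0→1:  nop
5. timeout(1):  <1:cand b7 ->
6. deliver 0→2:  <2:foll b3 ->
7. deliver 2→0:  nop
8. deliver 1→2:  <2:foll b7 ->
9. timeout(2):  <2:cand b11 ->
10. deliver 0→2:  nop
11. deliver 2→0:  <0:foll b11 ->
12. deliver 2→0:  nop
13. propose(2,'y'):  nop
14. deliver 2→1:  <1:lead b7 ->
15. deliver 1→2:  nop
16. deliver 1→2:  nop
17. crash(2):  <2:✗cand b11 ->
18. propose(0,'q'):  nop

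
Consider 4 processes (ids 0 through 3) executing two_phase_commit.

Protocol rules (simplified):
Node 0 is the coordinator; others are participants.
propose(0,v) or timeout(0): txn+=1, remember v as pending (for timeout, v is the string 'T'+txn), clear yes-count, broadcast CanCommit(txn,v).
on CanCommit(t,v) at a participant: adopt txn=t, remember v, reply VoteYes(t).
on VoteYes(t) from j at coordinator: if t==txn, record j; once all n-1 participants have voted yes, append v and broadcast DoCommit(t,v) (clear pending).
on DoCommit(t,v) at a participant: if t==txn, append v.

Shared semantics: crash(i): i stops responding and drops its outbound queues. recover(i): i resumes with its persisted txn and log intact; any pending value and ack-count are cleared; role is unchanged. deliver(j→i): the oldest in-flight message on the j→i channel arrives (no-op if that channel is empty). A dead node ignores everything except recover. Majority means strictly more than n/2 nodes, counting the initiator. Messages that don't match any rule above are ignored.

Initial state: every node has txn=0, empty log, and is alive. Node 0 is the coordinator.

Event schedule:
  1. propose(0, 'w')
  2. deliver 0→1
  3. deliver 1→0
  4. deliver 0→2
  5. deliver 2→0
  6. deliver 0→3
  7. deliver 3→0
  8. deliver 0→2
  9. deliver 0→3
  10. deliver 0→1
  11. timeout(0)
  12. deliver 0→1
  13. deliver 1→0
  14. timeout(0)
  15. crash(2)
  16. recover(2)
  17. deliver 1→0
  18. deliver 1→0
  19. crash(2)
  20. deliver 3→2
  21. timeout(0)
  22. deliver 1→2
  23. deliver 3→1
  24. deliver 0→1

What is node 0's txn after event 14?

step 1 propose(0,'w'): 0={coor,t=1,log=-}
step 2 deliver 0→1: 1={part,t=1,log=-}
step 3 deliver 1→0: —
step 4 deliver 0→2: 2={part,t=1,log=-}
step 5 deliver 2→0: —
step 6 deliver 0→3: 3={part,t=1,log=-}
step 7 deliver 3→0: 0={coor,t=1,log=w}
step 8 deliver 0→2: 2={part,t=1,log=w}
step 9 deliver 0→3: 3={part,t=1,log=w}
step 10 deliver 0→1: 1={part,t=1,log=w}
step 11 timeout(0): 0={coor,t=2,log=w}
step 12 deliver 0→1: 1={part,t=2,log=w}
step 13 deliver 1→0: —
step 14 timeout(0): 0={coor,t=3,log=w}

3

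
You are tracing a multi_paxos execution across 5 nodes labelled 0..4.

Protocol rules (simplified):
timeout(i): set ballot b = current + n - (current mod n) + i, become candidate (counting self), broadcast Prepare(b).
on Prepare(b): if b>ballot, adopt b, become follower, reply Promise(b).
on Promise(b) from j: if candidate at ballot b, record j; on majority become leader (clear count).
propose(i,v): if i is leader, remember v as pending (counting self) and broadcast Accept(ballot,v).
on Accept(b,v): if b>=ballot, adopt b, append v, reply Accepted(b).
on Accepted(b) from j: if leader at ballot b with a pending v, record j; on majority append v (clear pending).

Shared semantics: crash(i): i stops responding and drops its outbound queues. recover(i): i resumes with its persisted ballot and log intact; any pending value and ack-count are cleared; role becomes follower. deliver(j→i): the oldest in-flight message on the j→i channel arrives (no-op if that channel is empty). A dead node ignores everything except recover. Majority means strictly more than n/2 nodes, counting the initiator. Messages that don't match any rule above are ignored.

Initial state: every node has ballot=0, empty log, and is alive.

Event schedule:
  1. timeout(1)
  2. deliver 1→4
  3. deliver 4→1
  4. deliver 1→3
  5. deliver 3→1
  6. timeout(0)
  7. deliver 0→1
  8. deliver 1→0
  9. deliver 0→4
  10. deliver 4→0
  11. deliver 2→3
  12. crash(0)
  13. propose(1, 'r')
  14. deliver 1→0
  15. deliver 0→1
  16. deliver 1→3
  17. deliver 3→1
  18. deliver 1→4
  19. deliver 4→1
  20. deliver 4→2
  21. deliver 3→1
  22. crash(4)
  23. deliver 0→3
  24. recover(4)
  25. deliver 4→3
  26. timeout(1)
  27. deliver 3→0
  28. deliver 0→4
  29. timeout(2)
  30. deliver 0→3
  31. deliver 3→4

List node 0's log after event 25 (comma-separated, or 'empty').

empty

after 1 — timeout(1): n1:cand/b6/[-]
after 2 — deliver 1→4: n4:foll/b6/[-]
after 3 — deliver 4→1: ·
after 4 — deliver 1→3: n3:foll/b6/[-]
after 5 — deliver 3→1: n1:lead/b6/[-]
after 6 — timeout(0): n0:cand/b5/[-]
after 7 — deliver 0→1: ·
after 8 — deliver 1→0: n0:foll/b6/[-]
after 9 — deliver 0→4: ·
after 10 — deliver 4→0: ·
after 11 — deliver 2→3: ·
after 12 — crash(0): n0:✗foll/b6/[-]
after 13 — propose(1,'r'): ·
after 14 — deliver 1→0: ·
after 15 — deliver 0→1: ·
after 16 — deliver 1→3: n3:foll/b6/[r]
after 17 — deliver 3→1: ·
after 18 — deliver 1→4: n4:foll/b6/[r]
after 19 — deliver 4→1: n1:lead/b6/[r]
after 20 — deliver 4→2: ·
after 21 — deliver 3→1: ·
after 22 — crash(4): n4:✗foll/b6/[r]
after 23 — deliver 0→3: ·
after 24 — recover(4): n4:foll/b6/[r]
after 25 — deliver 4→3: ·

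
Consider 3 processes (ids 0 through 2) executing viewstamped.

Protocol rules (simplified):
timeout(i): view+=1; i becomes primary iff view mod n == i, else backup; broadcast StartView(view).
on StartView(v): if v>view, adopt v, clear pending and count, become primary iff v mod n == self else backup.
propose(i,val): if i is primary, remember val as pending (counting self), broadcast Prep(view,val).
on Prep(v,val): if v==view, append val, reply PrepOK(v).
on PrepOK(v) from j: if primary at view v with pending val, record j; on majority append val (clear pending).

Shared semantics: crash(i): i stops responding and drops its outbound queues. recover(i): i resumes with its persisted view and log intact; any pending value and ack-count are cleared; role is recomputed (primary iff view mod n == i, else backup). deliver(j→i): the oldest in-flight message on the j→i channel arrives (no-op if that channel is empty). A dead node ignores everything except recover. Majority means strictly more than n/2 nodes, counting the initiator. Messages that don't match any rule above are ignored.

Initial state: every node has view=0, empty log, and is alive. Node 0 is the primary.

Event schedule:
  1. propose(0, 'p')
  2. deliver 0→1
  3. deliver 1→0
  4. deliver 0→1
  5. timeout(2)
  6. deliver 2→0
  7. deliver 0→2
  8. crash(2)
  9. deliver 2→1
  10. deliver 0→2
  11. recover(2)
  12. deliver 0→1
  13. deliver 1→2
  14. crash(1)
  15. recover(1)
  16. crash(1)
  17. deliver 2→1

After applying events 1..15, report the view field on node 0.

1

[1] propose(0,'p') → ∅
[2] deliver 0→1 → N1(back v0 [p])
[3] deliver 1→0 → N0(prim v0 [p])
[4] deliver 0→1 → ∅
[5] timeout(2) → N2(back v1 [-])
[6] deliver 2→0 → N0(back v1 [p])
[7] deliver 0→2 → ∅
[8] crash(2) → N2(✗back v1 [-])
[9] deliver 2→1 → ∅
[10] deliver 0→2 → ∅
[11] recover(2) → N2(back v1 [-])
[12] deliver 0→1 → ∅
[13] deliver 1→2 → ∅
[14] crash(1) → N1(✗back v0 [p])
[15] recover(1) → N1(back v0 [p])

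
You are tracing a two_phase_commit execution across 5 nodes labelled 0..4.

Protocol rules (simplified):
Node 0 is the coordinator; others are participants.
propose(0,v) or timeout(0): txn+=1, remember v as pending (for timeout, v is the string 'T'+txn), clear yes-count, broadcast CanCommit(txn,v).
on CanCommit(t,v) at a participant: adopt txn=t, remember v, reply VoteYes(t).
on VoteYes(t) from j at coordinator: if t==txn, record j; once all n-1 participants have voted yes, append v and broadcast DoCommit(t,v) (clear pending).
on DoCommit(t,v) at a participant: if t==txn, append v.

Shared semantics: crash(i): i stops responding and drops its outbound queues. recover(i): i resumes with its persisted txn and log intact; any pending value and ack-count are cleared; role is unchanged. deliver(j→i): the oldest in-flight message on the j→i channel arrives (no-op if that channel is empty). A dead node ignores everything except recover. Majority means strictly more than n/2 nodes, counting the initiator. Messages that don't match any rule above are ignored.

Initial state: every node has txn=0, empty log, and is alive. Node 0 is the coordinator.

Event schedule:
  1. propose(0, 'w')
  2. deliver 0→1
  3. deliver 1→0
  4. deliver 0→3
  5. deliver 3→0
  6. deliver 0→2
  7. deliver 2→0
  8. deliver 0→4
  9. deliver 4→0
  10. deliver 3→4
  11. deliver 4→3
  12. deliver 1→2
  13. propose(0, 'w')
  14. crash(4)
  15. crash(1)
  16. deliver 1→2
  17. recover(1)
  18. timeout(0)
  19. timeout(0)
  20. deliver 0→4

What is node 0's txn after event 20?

4

1. propose(0,'w'):  <0:coor t1 ->
2. deliver 0→1:  <1:part t1 ->
3. deliver 1→0:  nop
4. deliver 0→3:  <3:part t1 ->
5. deliver 3→0:  nop
6. deliver 0→2:  <2:part t1 ->
7. deliver 2→0:  nop
8. deliver 0→4:  <4:part t1 ->
9. deliver 4→0:  <0:coor t1 w>
10. deliver 3→4:  nop
11. deliver 4→3:  nop
12. deliver 1→2:  nop
13. propose(0,'w'):  <0:coor t2 w>
14. crash(4):  <4:✗part t1 ->
15. crash(1):  <1:✗part t1 ->
16. deliver 1→2:  nop
17. recover(1):  <1:part t1 ->
18. timeout(0):  <0:coor t3 w>
19. timeout(0):  <0:coor t4 w>
20. deliver 0→4:  nop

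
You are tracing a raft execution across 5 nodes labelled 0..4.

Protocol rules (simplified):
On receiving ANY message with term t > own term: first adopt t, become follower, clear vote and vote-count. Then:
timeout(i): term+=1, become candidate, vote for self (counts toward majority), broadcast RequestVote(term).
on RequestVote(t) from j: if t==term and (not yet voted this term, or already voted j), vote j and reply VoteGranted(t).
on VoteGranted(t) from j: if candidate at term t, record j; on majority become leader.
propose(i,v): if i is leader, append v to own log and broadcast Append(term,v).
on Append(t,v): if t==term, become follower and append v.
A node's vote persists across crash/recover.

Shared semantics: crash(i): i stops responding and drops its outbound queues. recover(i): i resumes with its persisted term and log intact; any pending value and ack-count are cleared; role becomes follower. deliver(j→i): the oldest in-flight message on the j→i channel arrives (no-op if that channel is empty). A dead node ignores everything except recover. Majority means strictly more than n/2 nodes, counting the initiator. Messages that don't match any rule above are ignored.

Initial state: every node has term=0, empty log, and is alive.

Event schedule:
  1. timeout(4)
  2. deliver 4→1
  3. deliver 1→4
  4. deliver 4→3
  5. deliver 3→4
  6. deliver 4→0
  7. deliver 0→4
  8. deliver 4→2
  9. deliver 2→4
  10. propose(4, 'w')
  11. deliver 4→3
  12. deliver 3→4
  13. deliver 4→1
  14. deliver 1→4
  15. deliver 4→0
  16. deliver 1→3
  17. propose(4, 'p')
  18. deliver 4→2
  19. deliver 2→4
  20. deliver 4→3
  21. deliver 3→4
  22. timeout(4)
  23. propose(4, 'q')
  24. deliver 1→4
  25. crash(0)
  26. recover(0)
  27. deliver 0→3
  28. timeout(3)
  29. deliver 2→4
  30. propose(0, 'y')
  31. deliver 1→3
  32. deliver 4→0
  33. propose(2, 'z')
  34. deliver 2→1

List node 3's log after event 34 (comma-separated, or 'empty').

w,p

1. timeout(4):  <4:cand t1 ->
2. deliver 4→1:  <1:foll t1 ->
3. deliver 1→4:  nop
4. deliver 4→3:  <3:foll t1 ->
5. deliver 3→4:  <4:lead t1 ->
6. deliver 4→0:  <0:foll t1 ->
7. deliver 0→4:  nop
8. deliver 4→2:  <2:foll t1 ->
9. deliver 2→4:  nop
10. propose(4,'w'):  <4:lead t1 w>
11. deliver 4→3:  <3:foll t1 w>
12. deliver 3→4:  nop
13. deliver 4→1:  <1:foll t1 w>
14. deliver 1→4:  nop
15. deliver 4→0:  <0:foll t1 w>
16. deliver 1→3:  nop
17. propose(4,'p'):  <4:lead t1 w,p>
18. deliver 4→2:  <2:foll t1 w>
19. deliver 2→4:  nop
20. deliver 4→3:  <3:foll t1 w,p>
21. deliver 3→4:  nop
22. timeout(4):  <4:cand t2 w,p>
23. propose(4,'q'):  nop
24. deliver 1→4:  nop
25. crash(0):  <0:✗foll t1 w>
26. recover(0):  <0:foll t1 w>
27. deliver 0→3:  nop
28. timeout(3):  <3:cand t2 w,p>
29. deliver 2→4:  nop
30. propose(0,'y'):  nop
31. deliver 1→3:  nop
32. deliver 4→0:  <0:foll t1 w,p>
33. propose(2,'z'):  nop
34. deliver 2→1:  nop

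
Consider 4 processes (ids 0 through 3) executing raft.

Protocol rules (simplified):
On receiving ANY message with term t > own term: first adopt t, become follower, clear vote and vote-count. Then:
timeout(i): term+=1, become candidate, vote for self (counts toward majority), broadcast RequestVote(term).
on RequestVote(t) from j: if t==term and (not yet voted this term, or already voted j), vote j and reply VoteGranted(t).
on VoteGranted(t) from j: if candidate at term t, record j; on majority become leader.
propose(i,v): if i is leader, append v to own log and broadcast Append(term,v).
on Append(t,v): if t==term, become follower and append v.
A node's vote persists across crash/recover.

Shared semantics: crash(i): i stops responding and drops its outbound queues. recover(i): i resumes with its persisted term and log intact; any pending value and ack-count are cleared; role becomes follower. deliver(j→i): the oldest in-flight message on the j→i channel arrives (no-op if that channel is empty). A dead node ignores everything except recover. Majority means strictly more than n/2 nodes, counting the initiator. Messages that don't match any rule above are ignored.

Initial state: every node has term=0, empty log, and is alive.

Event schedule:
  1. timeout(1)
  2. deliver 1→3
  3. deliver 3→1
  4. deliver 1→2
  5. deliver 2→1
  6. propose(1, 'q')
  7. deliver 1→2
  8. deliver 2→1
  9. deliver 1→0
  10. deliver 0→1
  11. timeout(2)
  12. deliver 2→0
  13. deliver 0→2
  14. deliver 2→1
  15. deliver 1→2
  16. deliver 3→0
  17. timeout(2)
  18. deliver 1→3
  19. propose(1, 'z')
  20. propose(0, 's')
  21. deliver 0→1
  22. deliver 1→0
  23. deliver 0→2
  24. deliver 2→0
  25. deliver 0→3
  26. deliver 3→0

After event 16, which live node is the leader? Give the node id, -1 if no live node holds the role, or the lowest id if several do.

1. timeout(1):  <1:cand t1 ->
2. deliver 1→3:  <3:foll t1 ->
3. deliver 3→1:  nop
4. deliver 1→2:  <2:foll t1 ->
5. deliver 2→1:  <1:lead t1 ->
6. propose(1,'q'):  <1:lead t1 q>
7. deliver 1→2:  <2:foll t1 q>
8. deliver 2→1:  nop
9. deliver 1→0:  <0:foll t1 ->
10. deliver 0→1:  nop
11. timeout(2):  <2:cand t2 q>
12. deliver 2→0:  <0:foll t2 ->
13. deliver 0→2:  nop
14. deliver 2→1:  <1:foll t2 q>
15. deliver 1→2:  <2:lead t2 q>
16. deliver 3→0:  nop

2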